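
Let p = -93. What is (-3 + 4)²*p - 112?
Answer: -205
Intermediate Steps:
(-3 + 4)²*p - 112 = (-3 + 4)²*(-93) - 112 = 1²*(-93) - 112 = 1*(-93) - 112 = -93 - 112 = -205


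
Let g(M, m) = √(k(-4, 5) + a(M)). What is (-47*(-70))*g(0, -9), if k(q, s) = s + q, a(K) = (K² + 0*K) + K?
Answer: 3290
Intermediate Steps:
a(K) = K + K² (a(K) = (K² + 0) + K = K² + K = K + K²)
k(q, s) = q + s
g(M, m) = √(1 + M*(1 + M)) (g(M, m) = √((-4 + 5) + M*(1 + M)) = √(1 + M*(1 + M)))
(-47*(-70))*g(0, -9) = (-47*(-70))*√(1 + 0*(1 + 0)) = 3290*√(1 + 0*1) = 3290*√(1 + 0) = 3290*√1 = 3290*1 = 3290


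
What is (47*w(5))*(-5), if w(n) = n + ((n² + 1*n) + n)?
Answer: -9400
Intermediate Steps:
w(n) = n² + 3*n (w(n) = n + ((n² + n) + n) = n + ((n + n²) + n) = n + (n² + 2*n) = n² + 3*n)
(47*w(5))*(-5) = (47*(5*(3 + 5)))*(-5) = (47*(5*8))*(-5) = (47*40)*(-5) = 1880*(-5) = -9400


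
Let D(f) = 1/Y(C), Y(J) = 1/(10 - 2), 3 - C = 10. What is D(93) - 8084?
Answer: -8076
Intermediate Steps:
C = -7 (C = 3 - 1*10 = 3 - 10 = -7)
Y(J) = ⅛ (Y(J) = 1/8 = ⅛)
D(f) = 8 (D(f) = 1/(⅛) = 8)
D(93) - 8084 = 8 - 8084 = -8076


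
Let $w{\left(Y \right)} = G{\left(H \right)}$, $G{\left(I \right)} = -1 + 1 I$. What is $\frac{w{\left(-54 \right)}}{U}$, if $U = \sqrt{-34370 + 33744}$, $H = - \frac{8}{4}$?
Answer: $\frac{3 i \sqrt{626}}{626} \approx 0.1199 i$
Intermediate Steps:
$H = -2$ ($H = \left(-8\right) \frac{1}{4} = -2$)
$U = i \sqrt{626}$ ($U = \sqrt{-626} = i \sqrt{626} \approx 25.02 i$)
$G{\left(I \right)} = -1 + I$
$w{\left(Y \right)} = -3$ ($w{\left(Y \right)} = -1 - 2 = -3$)
$\frac{w{\left(-54 \right)}}{U} = - \frac{3}{i \sqrt{626}} = - 3 \left(- \frac{i \sqrt{626}}{626}\right) = \frac{3 i \sqrt{626}}{626}$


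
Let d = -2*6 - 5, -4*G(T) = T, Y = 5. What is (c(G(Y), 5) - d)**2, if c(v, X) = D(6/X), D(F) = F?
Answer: 8281/25 ≈ 331.24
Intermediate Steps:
G(T) = -T/4
c(v, X) = 6/X
d = -17 (d = -12 - 5 = -17)
(c(G(Y), 5) - d)**2 = (6/5 - 1*(-17))**2 = (6*(1/5) + 17)**2 = (6/5 + 17)**2 = (91/5)**2 = 8281/25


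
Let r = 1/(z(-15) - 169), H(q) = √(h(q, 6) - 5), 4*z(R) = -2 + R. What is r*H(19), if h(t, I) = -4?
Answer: -4*I/231 ≈ -0.017316*I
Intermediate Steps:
z(R) = -½ + R/4 (z(R) = (-2 + R)/4 = -½ + R/4)
H(q) = 3*I (H(q) = √(-4 - 5) = √(-9) = 3*I)
r = -4/693 (r = 1/((-½ + (¼)*(-15)) - 169) = 1/((-½ - 15/4) - 169) = 1/(-17/4 - 169) = 1/(-693/4) = -4/693 ≈ -0.0057720)
r*H(19) = -4*I/231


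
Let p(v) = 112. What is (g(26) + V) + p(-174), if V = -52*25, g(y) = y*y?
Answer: -512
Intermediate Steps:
g(y) = y²
V = -1300
(g(26) + V) + p(-174) = (26² - 1300) + 112 = (676 - 1300) + 112 = -624 + 112 = -512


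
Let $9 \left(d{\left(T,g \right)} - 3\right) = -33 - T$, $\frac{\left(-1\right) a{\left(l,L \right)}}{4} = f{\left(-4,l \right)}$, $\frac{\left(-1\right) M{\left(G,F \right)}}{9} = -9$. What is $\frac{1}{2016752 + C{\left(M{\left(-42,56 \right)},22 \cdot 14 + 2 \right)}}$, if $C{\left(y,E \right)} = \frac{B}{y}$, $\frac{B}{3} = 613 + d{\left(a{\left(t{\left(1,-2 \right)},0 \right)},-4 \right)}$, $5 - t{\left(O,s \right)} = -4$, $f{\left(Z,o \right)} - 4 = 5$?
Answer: $\frac{81}{163358761} \approx 4.9584 \cdot 10^{-7}$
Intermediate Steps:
$f{\left(Z,o \right)} = 9$ ($f{\left(Z,o \right)} = 4 + 5 = 9$)
$t{\left(O,s \right)} = 9$ ($t{\left(O,s \right)} = 5 - -4 = 5 + 4 = 9$)
$M{\left(G,F \right)} = 81$ ($M{\left(G,F \right)} = \left(-9\right) \left(-9\right) = 81$)
$a{\left(l,L \right)} = -36$ ($a{\left(l,L \right)} = \left(-4\right) 9 = -36$)
$d{\left(T,g \right)} = - \frac{2}{3} - \frac{T}{9}$ ($d{\left(T,g \right)} = 3 + \frac{-33 - T}{9} = 3 - \left(\frac{11}{3} + \frac{T}{9}\right) = - \frac{2}{3} - \frac{T}{9}$)
$B = 1849$ ($B = 3 \left(613 - - \frac{10}{3}\right) = 3 \left(613 + \left(- \frac{2}{3} + 4\right)\right) = 3 \left(613 + \frac{10}{3}\right) = 3 \cdot \frac{1849}{3} = 1849$)
$C{\left(y,E \right)} = \frac{1849}{y}$
$\frac{1}{2016752 + C{\left(M{\left(-42,56 \right)},22 \cdot 14 + 2 \right)}} = \frac{1}{2016752 + \frac{1849}{81}} = \frac{1}{\frac{163358761}{81}} = \frac{81}{163358761}$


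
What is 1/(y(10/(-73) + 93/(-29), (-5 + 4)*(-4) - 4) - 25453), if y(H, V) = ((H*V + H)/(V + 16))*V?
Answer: -1/25453 ≈ -3.9288e-5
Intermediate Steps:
y(H, V) = V*(H + H*V)/(16 + V) (y(H, V) = ((H + H*V)/(16 + V))*V = V*(H + H*V)/(16 + V))
1/(y(10/(-73) + 93/(-29), (-5 + 4)*(-4) - 4) - 25453) = 1/((10/(-73) + 93/(-29))*((-5 + 4)*(-4) - 4)*(1 + ((-5 + 4)*(-4) - 4))/(16 + ((-5 + 4)*(-4) - 4)) - 25453) = 1/((10*(-1/73) + 93*(-1/29))*(-1*(-4) - 4)*(1 + (-1*(-4) - 4))/(16 + (-1*(-4) - 4)) - 25453) = 1/((-10/73 - 93/29)*(4 - 4)*(1 + (4 - 4))/(16 + (4 - 4)) - 25453) = 1/(-7079/2117*0*(1 + 0)/(16 + 0) - 25453) = 1/(-7079/2117*0*1/16 - 25453) = 1/(-7079/2117*0*1/16*1 - 25453) = 1/(0 - 25453) = 1/(-25453) = -1/25453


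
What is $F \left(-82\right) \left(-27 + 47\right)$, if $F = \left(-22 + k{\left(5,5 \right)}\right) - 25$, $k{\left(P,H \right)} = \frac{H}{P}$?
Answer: $75440$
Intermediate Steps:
$F = -46$ ($F = \left(-22 + \frac{5}{5}\right) - 25 = \left(-22 + 5 \cdot \frac{1}{5}\right) - 25 = \left(-22 + 1\right) - 25 = -21 - 25 = -46$)
$F \left(-82\right) \left(-27 + 47\right) = \left(-46\right) \left(-82\right) \left(-27 + 47\right) = 3772 \cdot 20 = 75440$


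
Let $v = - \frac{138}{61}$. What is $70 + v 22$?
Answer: $\frac{1234}{61} \approx 20.229$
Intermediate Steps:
$v = - \frac{138}{61}$ ($v = \left(-138\right) \frac{1}{61} = - \frac{138}{61} \approx -2.2623$)
$70 + v 22 = 70 - \frac{3036}{61} = \frac{1234}{61}$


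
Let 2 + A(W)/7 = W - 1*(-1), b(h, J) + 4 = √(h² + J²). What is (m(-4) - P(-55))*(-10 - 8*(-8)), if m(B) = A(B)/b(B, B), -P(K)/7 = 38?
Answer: 27783/2 - 945*√2/2 ≈ 13223.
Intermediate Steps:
P(K) = -266 (P(K) = -7*38 = -266)
b(h, J) = -4 + √(J² + h²) (b(h, J) = -4 + √(h² + J²) = -4 + √(J² + h²))
A(W) = -7 + 7*W (A(W) = -14 + 7*(W - 1*(-1)) = -14 + 7*(W + 1) = -14 + 7*(1 + W) = -14 + (7 + 7*W) = -7 + 7*W)
m(B) = (-7 + 7*B)/(-4 + √2*√(B²)) (m(B) = (-7 + 7*B)/(-4 + √(B² + B²)) = (-7 + 7*B)/(-4 + √(2*B²)) = (-7 + 7*B)/(-4 + √2*√(B²)))
(m(-4) - P(-55))*(-10 - 8*(-8)) = (7*(-1 - 4)/(-4 + √2*√((-4)²)) - 1*(-266))*(-10 - 8*(-8)) = (7*(-5)/(-4 + √2*√16) + 266)*(-10 + 64) = (7*(-5)/(-4 + √2*4) + 266)*54 = (7*(-5)/(-4 + 4*√2) + 266)*54 = (-35/(-4 + 4*√2) + 266)*54 = (266 - 35/(-4 + 4*√2))*54 = 14364 - 1890/(-4 + 4*√2)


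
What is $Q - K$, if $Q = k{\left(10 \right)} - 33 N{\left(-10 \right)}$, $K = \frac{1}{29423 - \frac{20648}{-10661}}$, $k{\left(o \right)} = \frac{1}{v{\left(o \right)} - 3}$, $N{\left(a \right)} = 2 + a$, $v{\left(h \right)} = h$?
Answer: $\frac{580029840472}{2195894757} \approx 264.14$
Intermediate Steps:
$k{\left(o \right)} = \frac{1}{-3 + o}$ ($k{\left(o \right)} = \frac{1}{o - 3} = \frac{1}{-3 + o}$)
$K = \frac{10661}{313699251}$ ($K = \frac{1}{29423 - - \frac{20648}{10661}} = \frac{1}{29423 + \frac{20648}{10661}} = \frac{1}{\frac{313699251}{10661}} = \frac{10661}{313699251} \approx 3.3985 \cdot 10^{-5}$)
$Q = \frac{1849}{7}$ ($Q = \frac{1}{-3 + 10} - 33 \left(2 - 10\right) = \frac{1}{7} - -264 = \frac{1}{7} + 264 = \frac{1849}{7} \approx 264.14$)
$Q - K = \frac{1849}{7} - \frac{10661}{313699251} = \frac{580029840472}{2195894757}$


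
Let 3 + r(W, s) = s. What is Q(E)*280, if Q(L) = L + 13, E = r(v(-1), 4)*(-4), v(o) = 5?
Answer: 2520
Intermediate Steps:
r(W, s) = -3 + s
E = -4 (E = (-3 + 4)*(-4) = 1*(-4) = -4)
Q(L) = 13 + L
Q(E)*280 = (13 - 4)*280 = 9*280 = 2520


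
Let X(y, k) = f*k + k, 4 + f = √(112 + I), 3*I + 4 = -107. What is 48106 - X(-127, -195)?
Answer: 47521 + 975*√3 ≈ 49210.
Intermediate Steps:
I = -37 (I = -4/3 + (⅓)*(-107) = -4/3 - 107/3 = -37)
f = -4 + 5*√3 (f = -4 + √(112 - 37) = -4 + √75 = -4 + 5*√3 ≈ 4.6603)
X(y, k) = k + k*(-4 + 5*√3) (X(y, k) = (-4 + 5*√3)*k + k = k*(-4 + 5*√3) + k = k + k*(-4 + 5*√3))
48106 - X(-127, -195) = 48106 - (-195)*(-3 + 5*√3) = 48106 - (585 - 975*√3) = 48106 + (-585 + 975*√3) = 47521 + 975*√3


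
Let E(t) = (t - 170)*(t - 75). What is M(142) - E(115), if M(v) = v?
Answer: 2342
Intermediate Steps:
E(t) = (-170 + t)*(-75 + t)
M(142) - E(115) = 142 - (12750 + 115**2 - 245*115) = 142 - (12750 + 13225 - 28175) = 142 - 1*(-2200) = 142 + 2200 = 2342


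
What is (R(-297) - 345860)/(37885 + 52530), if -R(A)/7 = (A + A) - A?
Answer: -343781/90415 ≈ -3.8023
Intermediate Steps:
R(A) = -7*A (R(A) = -7*((A + A) - A) = -7*(2*A - A) = -7*A)
(R(-297) - 345860)/(37885 + 52530) = (-7*(-297) - 345860)/(37885 + 52530) = (2079 - 345860)/90415 = -343781*1/90415 = -343781/90415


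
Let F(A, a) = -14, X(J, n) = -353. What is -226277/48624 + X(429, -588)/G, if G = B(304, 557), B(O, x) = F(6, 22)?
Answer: 6998197/340368 ≈ 20.561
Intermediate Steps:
B(O, x) = -14
G = -14
-226277/48624 + X(429, -588)/G = -226277/48624 - 353/(-14) = -226277*1/48624 - 353*(-1/14) = -226277/48624 + 353/14 = 6998197/340368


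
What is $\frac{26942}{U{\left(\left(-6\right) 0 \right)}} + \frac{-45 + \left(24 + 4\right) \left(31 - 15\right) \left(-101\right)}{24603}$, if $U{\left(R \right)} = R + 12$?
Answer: $\frac{110385085}{49206} \approx 2243.3$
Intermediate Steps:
$U{\left(R \right)} = 12 + R$
$\frac{26942}{U{\left(\left(-6\right) 0 \right)}} + \frac{-45 + \left(24 + 4\right) \left(31 - 15\right) \left(-101\right)}{24603} = \frac{26942}{12 - 0} + \frac{-45 + \left(24 + 4\right) \left(31 - 15\right) \left(-101\right)}{24603} = \frac{26942}{12 + 0} + \left(-45 + 28 \cdot 16 \left(-101\right)\right) \frac{1}{24603} = \frac{26942}{12} + \left(-45 + 448 \left(-101\right)\right) \frac{1}{24603} = 26942 \cdot \frac{1}{12} + \left(-45 - 45248\right) \frac{1}{24603} = \frac{13471}{6} - \frac{45293}{24603} = \frac{110385085}{49206}$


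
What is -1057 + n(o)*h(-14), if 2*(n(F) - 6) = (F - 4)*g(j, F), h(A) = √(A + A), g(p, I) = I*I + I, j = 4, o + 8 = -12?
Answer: -1057 - 9108*I*√7 ≈ -1057.0 - 24098.0*I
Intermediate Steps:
o = -20 (o = -8 - 12 = -20)
g(p, I) = I + I² (g(p, I) = I² + I = I + I²)
h(A) = √2*√A (h(A) = √(2*A) = √2*√A)
n(F) = 6 + F*(1 + F)*(-4 + F)/2 (n(F) = 6 + ((F - 4)*(F*(1 + F)))/2 = 6 + ((-4 + F)*(F*(1 + F)))/2 = 6 + (F*(1 + F)*(-4 + F))/2 = 6 + F*(1 + F)*(-4 + F)/2)
-1057 + n(o)*h(-14) = -1057 + (6 + (½)*(-20)³ - 2*(-20) - 3/2*(-20)²)*(√2*√(-14)) = -1057 + (6 + (½)*(-8000) + 40 - 3/2*400)*(√2*(I*√14)) = -1057 + (6 - 4000 + 40 - 600)*(2*I*√7) = -1057 - 9108*I*√7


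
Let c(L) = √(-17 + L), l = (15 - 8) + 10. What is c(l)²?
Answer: 0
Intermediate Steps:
l = 17 (l = 7 + 10 = 17)
c(l)² = (√(-17 + 17))² = (√0)² = 0² = 0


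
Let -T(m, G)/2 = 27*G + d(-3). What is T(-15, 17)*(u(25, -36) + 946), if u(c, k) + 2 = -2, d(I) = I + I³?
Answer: -808236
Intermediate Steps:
T(m, G) = 60 - 54*G (T(m, G) = -2*(27*G + (-3 + (-3)³)) = -2*(27*G + (-3 - 27)) = -2*(27*G - 30) = -2*(-30 + 27*G) = 60 - 54*G)
u(c, k) = -4 (u(c, k) = -2 - 2 = -4)
T(-15, 17)*(u(25, -36) + 946) = (60 - 54*17)*(-4 + 946) = (60 - 918)*942 = -858*942 = -808236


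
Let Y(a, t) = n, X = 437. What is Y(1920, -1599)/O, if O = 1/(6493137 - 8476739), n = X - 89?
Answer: -690293496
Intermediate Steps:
n = 348 (n = 437 - 89 = 348)
Y(a, t) = 348
O = -1/1983602 (O = 1/(-1983602) = -1/1983602 ≈ -5.0413e-7)
Y(1920, -1599)/O = 348/(-1/1983602) = 348*(-1983602) = -690293496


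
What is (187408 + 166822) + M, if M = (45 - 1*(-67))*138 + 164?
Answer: 369850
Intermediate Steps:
M = 15620 (M = (45 + 67)*138 + 164 = 112*138 + 164 = 15456 + 164 = 15620)
(187408 + 166822) + M = (187408 + 166822) + 15620 = 354230 + 15620 = 369850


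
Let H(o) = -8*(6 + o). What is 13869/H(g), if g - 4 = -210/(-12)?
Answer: -13869/220 ≈ -63.041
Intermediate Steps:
g = 43/2 (g = 4 - 210/(-12) = 4 - 210*(-1/12) = 4 + 35/2 = 43/2 ≈ 21.500)
H(o) = -48 - 8*o
13869/H(g) = 13869/(-48 - 8*43/2) = 13869/(-48 - 172) = 13869/(-220) = 13869*(-1/220) = -13869/220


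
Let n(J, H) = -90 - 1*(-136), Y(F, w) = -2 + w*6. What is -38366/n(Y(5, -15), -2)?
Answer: -19183/23 ≈ -834.04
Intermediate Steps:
Y(F, w) = -2 + 6*w
n(J, H) = 46 (n(J, H) = -90 + 136 = 46)
-38366/n(Y(5, -15), -2) = -38366/46 = -38366*1/46 = -19183/23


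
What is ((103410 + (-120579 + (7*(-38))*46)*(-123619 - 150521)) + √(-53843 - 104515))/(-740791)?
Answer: -36410007510/740791 - I*√158358/740791 ≈ -49150.0 - 0.00053719*I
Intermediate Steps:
((103410 + (-120579 + (7*(-38))*46)*(-123619 - 150521)) + √(-53843 - 104515))/(-740791) = ((103410 + (-120579 - 266*46)*(-274140)) + √(-158358))*(-1/740791) = ((103410 + (-120579 - 12236)*(-274140)) + I*√158358)*(-1/740791) = ((103410 - 132815*(-274140)) + I*√158358)*(-1/740791) = ((103410 + 36409904100) + I*√158358)*(-1/740791) = (36410007510 + I*√158358)*(-1/740791) = -36410007510/740791 - I*√158358/740791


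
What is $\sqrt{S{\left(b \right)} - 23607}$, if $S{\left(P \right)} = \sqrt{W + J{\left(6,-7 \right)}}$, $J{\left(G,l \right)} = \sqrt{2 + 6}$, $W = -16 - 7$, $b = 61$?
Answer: $\sqrt{-23607 + \sqrt{-23 + 2 \sqrt{2}}} \approx 0.015 + 153.65 i$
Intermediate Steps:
$W = -23$
$J{\left(G,l \right)} = 2 \sqrt{2}$ ($J{\left(G,l \right)} = \sqrt{8} = 2 \sqrt{2}$)
$S{\left(P \right)} = \sqrt{-23 + 2 \sqrt{2}}$
$\sqrt{S{\left(b \right)} - 23607} = \sqrt{\sqrt{-23 + 2 \sqrt{2}} - 23607} = \sqrt{-23607 + \sqrt{-23 + 2 \sqrt{2}}}$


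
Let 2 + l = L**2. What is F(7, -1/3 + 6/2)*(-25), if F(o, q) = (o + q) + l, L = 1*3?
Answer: -1250/3 ≈ -416.67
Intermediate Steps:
L = 3
l = 7 (l = -2 + 3**2 = -2 + 9 = 7)
F(o, q) = 7 + o + q (F(o, q) = (o + q) + 7 = 7 + o + q)
F(7, -1/3 + 6/2)*(-25) = (7 + 7 + (-1/3 + 6/2))*(-25) = (7 + 7 + (-1*1/3 + 6*(1/2)))*(-25) = (7 + 7 + (-1/3 + 3))*(-25) = (7 + 7 + 8/3)*(-25) = (50/3)*(-25) = -1250/3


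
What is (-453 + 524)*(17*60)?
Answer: 72420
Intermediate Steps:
(-453 + 524)*(17*60) = 71*1020 = 72420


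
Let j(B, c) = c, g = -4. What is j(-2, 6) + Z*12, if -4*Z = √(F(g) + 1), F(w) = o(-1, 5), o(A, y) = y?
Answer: 6 - 3*√6 ≈ -1.3485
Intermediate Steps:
F(w) = 5
Z = -√6/4 (Z = -√(5 + 1)/4 = -√6/4 ≈ -0.61237)
j(-2, 6) + Z*12 = 6 - √6/4*12 = 6 - 3*√6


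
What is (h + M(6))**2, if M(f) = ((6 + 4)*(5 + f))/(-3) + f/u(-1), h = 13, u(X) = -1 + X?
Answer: 6400/9 ≈ 711.11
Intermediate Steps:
M(f) = -50/3 - 23*f/6 (M(f) = ((6 + 4)*(5 + f))/(-3) + f/(-1 - 1) = (10*(5 + f))*(-1/3) + f/(-2) = (50 + 10*f)*(-1/3) + f*(-1/2) = (-50/3 - 10*f/3) - f/2 = -50/3 - 23*f/6)
(h + M(6))**2 = (13 + (-50/3 - 23/6*6))**2 = (13 + (-50/3 - 23))**2 = (13 - 119/3)**2 = (-80/3)**2 = 6400/9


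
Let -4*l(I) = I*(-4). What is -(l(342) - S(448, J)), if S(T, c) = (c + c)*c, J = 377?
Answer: 283916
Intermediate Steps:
S(T, c) = 2*c² (S(T, c) = (2*c)*c = 2*c²)
l(I) = I (l(I) = -I*(-4)/4 = -(-1)*I = I)
-(l(342) - S(448, J)) = -(342 - 2*377²) = -(342 - 2*142129) = -(342 - 1*284258) = -(342 - 284258) = -1*(-283916) = 283916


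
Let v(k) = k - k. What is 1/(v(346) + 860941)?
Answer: 1/860941 ≈ 1.1615e-6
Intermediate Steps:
v(k) = 0
1/(v(346) + 860941) = 1/(0 + 860941) = 1/860941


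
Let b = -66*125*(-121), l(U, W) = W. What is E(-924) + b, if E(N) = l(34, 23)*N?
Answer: 976998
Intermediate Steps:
E(N) = 23*N
b = 998250 (b = -8250*(-121) = 998250)
E(-924) + b = 23*(-924) + 998250 = -21252 + 998250 = 976998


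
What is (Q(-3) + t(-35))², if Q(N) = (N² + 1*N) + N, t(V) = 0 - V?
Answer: 1444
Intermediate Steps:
t(V) = -V
Q(N) = N² + 2*N (Q(N) = (N² + N) + N = (N + N²) + N = N² + 2*N)
(Q(-3) + t(-35))² = (-3*(2 - 3) - 1*(-35))² = (-3*(-1) + 35)² = (3 + 35)² = 38² = 1444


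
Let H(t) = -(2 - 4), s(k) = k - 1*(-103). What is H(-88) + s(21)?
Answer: 126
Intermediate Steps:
s(k) = 103 + k (s(k) = k + 103 = 103 + k)
H(t) = 2 (H(t) = -1*(-2) = 2)
H(-88) + s(21) = 2 + (103 + 21) = 2 + 124 = 126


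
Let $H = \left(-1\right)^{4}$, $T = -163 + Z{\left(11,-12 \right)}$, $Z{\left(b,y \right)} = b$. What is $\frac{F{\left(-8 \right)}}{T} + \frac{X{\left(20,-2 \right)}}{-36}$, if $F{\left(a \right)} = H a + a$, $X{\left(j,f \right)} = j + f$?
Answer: $- \frac{15}{38} \approx -0.39474$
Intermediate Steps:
$X{\left(j,f \right)} = f + j$
$T = -152$ ($T = -163 + 11 = -152$)
$H = 1$
$F{\left(a \right)} = 2 a$ ($F{\left(a \right)} = 1 a + a = a + a = 2 a$)
$\frac{F{\left(-8 \right)}}{T} + \frac{X{\left(20,-2 \right)}}{-36} = \frac{2 \left(-8\right)}{-152} + \frac{-2 + 20}{-36} = \left(-16\right) \left(- \frac{1}{152}\right) + 18 \left(- \frac{1}{36}\right) = \frac{2}{19} - \frac{1}{2} = - \frac{15}{38}$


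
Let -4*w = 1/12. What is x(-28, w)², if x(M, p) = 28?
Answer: 784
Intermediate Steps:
w = -1/48 (w = -¼/12 = -¼*1/12 = -1/48 ≈ -0.020833)
x(-28, w)² = 28² = 784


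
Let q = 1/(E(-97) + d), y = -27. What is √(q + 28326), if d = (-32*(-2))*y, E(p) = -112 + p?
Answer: √106278271957/1937 ≈ 168.30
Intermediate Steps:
d = -1728 (d = -32*(-2)*(-27) = 64*(-27) = -1728)
q = -1/1937 (q = 1/((-112 - 97) - 1728) = 1/(-209 - 1728) = 1/(-1937) = -1/1937 ≈ -0.00051626)
√(q + 28326) = √(-1/1937 + 28326) = √(54867461/1937) = √106278271957/1937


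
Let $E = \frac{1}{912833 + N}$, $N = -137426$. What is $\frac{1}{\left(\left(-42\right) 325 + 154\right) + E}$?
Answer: $- \frac{775407}{10464892871} \approx -7.4096 \cdot 10^{-5}$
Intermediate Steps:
$E = \frac{1}{775407}$ ($E = \frac{1}{912833 - 137426} = \frac{1}{775407} \approx 1.2896 \cdot 10^{-6}$)
$\frac{1}{\left(\left(-42\right) 325 + 154\right) + E} = \frac{1}{\left(\left(-42\right) 325 + 154\right) + \frac{1}{775407}} = \frac{1}{\left(-13650 + 154\right) + \frac{1}{775407}} = \frac{1}{-13496 + \frac{1}{775407}} = \frac{1}{- \frac{10464892871}{775407}} = - \frac{775407}{10464892871}$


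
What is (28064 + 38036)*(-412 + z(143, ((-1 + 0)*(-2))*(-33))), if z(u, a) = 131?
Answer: -18574100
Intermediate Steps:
(28064 + 38036)*(-412 + z(143, ((-1 + 0)*(-2))*(-33))) = (28064 + 38036)*(-412 + 131) = 66100*(-281) = -18574100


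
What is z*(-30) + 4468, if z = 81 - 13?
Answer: 2428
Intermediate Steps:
z = 68
z*(-30) + 4468 = 68*(-30) + 4468 = -2040 + 4468 = 2428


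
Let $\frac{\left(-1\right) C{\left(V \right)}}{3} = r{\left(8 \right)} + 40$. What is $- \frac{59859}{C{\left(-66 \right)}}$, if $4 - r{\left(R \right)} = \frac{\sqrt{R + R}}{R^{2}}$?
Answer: $\frac{319248}{703} \approx 454.12$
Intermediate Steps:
$r{\left(R \right)} = 4 - \frac{\sqrt{2}}{R^{\frac{3}{2}}}$ ($r{\left(R \right)} = 4 - \frac{\sqrt{R + R}}{R^{2}} = 4 - \frac{\sqrt{2 R}}{R^{2}} = 4 - \frac{\sqrt{2} \sqrt{R}}{R^{2}} = 4 - \frac{\sqrt{2}}{R^{\frac{3}{2}}}$)
$C{\left(V \right)} = - \frac{2109}{16}$ ($C{\left(V \right)} = - 3 \left(\left(4 - \frac{\sqrt{2}}{16 \sqrt{2}}\right) + 40\right) = - 3 \left(\left(4 - \sqrt{2} \frac{\sqrt{2}}{32}\right) + 40\right) = - 3 \left(\left(4 - \frac{1}{16}\right) + 40\right) = - 3 \left(\frac{63}{16} + 40\right) = \left(-3\right) \frac{703}{16} = - \frac{2109}{16}$)
$- \frac{59859}{C{\left(-66 \right)}} = - \frac{59859}{- \frac{2109}{16}} = \left(-59859\right) \left(- \frac{16}{2109}\right) = \frac{319248}{703}$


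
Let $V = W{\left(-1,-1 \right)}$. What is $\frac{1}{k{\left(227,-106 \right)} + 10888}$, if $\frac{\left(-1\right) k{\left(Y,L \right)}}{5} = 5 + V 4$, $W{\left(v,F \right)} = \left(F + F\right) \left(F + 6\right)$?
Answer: $\frac{1}{11063} \approx 9.0391 \cdot 10^{-5}$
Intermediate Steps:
$W{\left(v,F \right)} = 2 F \left(6 + F\right)$
$V = -10$ ($V = 2 \left(-1\right) \left(6 - 1\right) = 2 \left(-1\right) 5 = -10$)
$k{\left(Y,L \right)} = 175$ ($k{\left(Y,L \right)} = - 5 \left(5 - 40\right) = \left(-5\right) \left(-35\right) = 175$)
$\frac{1}{k{\left(227,-106 \right)} + 10888} = \frac{1}{175 + 10888} = \frac{1}{11063}$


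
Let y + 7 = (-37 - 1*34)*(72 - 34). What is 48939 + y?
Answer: 46234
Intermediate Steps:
y = -2705 (y = -7 + (-37 - 1*34)*(72 - 34) = -7 + (-37 - 34)*38 = -7 - 71*38 = -7 - 2698 = -2705)
48939 + y = 48939 - 2705 = 46234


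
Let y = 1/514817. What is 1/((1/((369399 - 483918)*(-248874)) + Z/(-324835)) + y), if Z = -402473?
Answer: 4766205588593967793170/5905373710510680625451 ≈ 0.80710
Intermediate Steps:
y = 1/514817 ≈ 1.9424e-6
1/((1/((369399 - 483918)*(-248874)) + Z/(-324835)) + y) = 1/((1/((369399 - 483918)*(-248874)) - 402473/(-324835)) + 1/514817) = 1/((-1/248874/(-114519) - 402473*(-1/324835)) + 1/514817) = 1/((-1/114519*(-1/248874) + 402473/324835) + 1/514817) = 1/((1/28500801606 + 402473/324835) + 1/514817) = 1/(11470803125096473/9258057889685010 + 1/514817) = 1/(5905373710510680625451/4766205588593967793170) = 4766205588593967793170/5905373710510680625451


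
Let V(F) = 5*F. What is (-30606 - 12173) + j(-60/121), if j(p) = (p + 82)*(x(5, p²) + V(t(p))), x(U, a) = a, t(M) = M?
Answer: -76108095419/1771561 ≈ -42961.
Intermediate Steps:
j(p) = (82 + p)*(p² + 5*p) (j(p) = (p + 82)*(p² + 5*p) = (82 + p)*(p² + 5*p))
(-30606 - 12173) + j(-60/121) = (-30606 - 12173) + (-60/121)*(410 + (-60/121)² + 87*(-60/121)) = -42779 + (-60*1/121)*(410 + (-60*1/121)² + 87*(-60*1/121)) = -42779 - 60*(410 + (-60/121)² + 87*(-60/121))/121 = -42779 - 60*(410 + 3600/14641 - 5220/121)/121 = -42779 - 60/121*5374790/14641 = -42779 - 322487400/1771561 = -76108095419/1771561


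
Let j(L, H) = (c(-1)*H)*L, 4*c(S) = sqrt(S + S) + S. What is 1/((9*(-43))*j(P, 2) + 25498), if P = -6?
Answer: 24337/594985411 - 1161*I*sqrt(2)/594985411 ≈ 4.0904e-5 - 2.7596e-6*I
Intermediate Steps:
c(S) = S/4 + sqrt(2)*sqrt(S)/4 (c(S) = (sqrt(S + S) + S)/4 = (sqrt(2*S) + S)/4 = (sqrt(2)*sqrt(S) + S)/4 = (S + sqrt(2)*sqrt(S))/4 = S/4 + sqrt(2)*sqrt(S)/4)
j(L, H) = H*L*(-1/4 + I*sqrt(2)/4) (j(L, H) = (((1/4)*(-1) + sqrt(2)*sqrt(-1)/4)*H)*L = ((-1/4 + sqrt(2)*I/4)*H)*L = ((-1/4 + I*sqrt(2)/4)*H)*L = (H*(-1/4 + I*sqrt(2)/4))*L = H*L*(-1/4 + I*sqrt(2)/4))
1/((9*(-43))*j(P, 2) + 25498) = 1/((9*(-43))*((1/4)*2*(-6)*(-1 + I*sqrt(2))) + 25498) = 1/(-387*(3 - 3*I*sqrt(2)) + 25498) = 1/((-1161 + 1161*I*sqrt(2)) + 25498) = 1/(24337 + 1161*I*sqrt(2))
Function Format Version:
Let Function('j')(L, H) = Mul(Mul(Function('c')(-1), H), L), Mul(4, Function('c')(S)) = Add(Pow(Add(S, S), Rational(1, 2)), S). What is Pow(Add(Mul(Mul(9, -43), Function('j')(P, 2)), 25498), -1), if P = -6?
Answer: Add(Rational(24337, 594985411), Mul(Rational(-1161, 594985411), I, Pow(2, Rational(1, 2)))) ≈ Add(4.0904e-5, Mul(-2.7596e-6, I))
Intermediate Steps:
Function('c')(S) = Add(Mul(Rational(1, 4), S), Mul(Rational(1, 4), Pow(2, Rational(1, 2)), Pow(S, Rational(1, 2)))) (Function('c')(S) = Mul(Rational(1, 4), Add(Pow(Add(S, S), Rational(1, 2)), S)) = Mul(Rational(1, 4), Add(Pow(Mul(2, S), Rational(1, 2)), S)) = Mul(Rational(1, 4), Add(Mul(Pow(2, Rational(1, 2)), Pow(S, Rational(1, 2))), S)) = Mul(Rational(1, 4), Add(S, Mul(Pow(2, Rational(1, 2)), Pow(S, Rational(1, 2))))) = Add(Mul(Rational(1, 4), S), Mul(Rational(1, 4), Pow(2, Rational(1, 2)), Pow(S, Rational(1, 2)))))
Function('j')(L, H) = Mul(H, L, Add(Rational(-1, 4), Mul(Rational(1, 4), I, Pow(2, Rational(1, 2))))) (Function('j')(L, H) = Mul(Mul(Add(Mul(Rational(1, 4), -1), Mul(Rational(1, 4), Pow(2, Rational(1, 2)), Pow(-1, Rational(1, 2)))), H), L) = Mul(Mul(Add(Rational(-1, 4), Mul(Rational(1, 4), Pow(2, Rational(1, 2)), I)), H), L) = Mul(Mul(Add(Rational(-1, 4), Mul(Rational(1, 4), I, Pow(2, Rational(1, 2)))), H), L) = Mul(Mul(H, Add(Rational(-1, 4), Mul(Rational(1, 4), I, Pow(2, Rational(1, 2))))), L) = Mul(H, L, Add(Rational(-1, 4), Mul(Rational(1, 4), I, Pow(2, Rational(1, 2))))))
Pow(Add(Mul(Mul(9, -43), Function('j')(P, 2)), 25498), -1) = Pow(Add(Mul(Mul(9, -43), Mul(Rational(1, 4), 2, -6, Add(-1, Mul(I, Pow(2, Rational(1, 2)))))), 25498), -1) = Pow(Add(Mul(-387, Add(3, Mul(-3, I, Pow(2, Rational(1, 2))))), 25498), -1) = Pow(Add(Add(-1161, Mul(1161, I, Pow(2, Rational(1, 2)))), 25498), -1) = Pow(Add(24337, Mul(1161, I, Pow(2, Rational(1, 2)))), -1)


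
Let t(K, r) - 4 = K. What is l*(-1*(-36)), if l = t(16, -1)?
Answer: 720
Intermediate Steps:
t(K, r) = 4 + K
l = 20 (l = 4 + 16 = 20)
l*(-1*(-36)) = 20*(-1*(-36)) = 20*36 = 720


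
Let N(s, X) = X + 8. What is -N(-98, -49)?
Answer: 41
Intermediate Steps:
N(s, X) = 8 + X
-N(-98, -49) = -(8 - 49) = -1*(-41) = 41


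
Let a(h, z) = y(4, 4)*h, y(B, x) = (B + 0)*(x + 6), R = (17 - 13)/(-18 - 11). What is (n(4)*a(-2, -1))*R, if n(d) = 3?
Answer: 960/29 ≈ 33.103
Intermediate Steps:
R = -4/29 (R = 4/(-29) = 4*(-1/29) = -4/29 ≈ -0.13793)
y(B, x) = B*(6 + x)
a(h, z) = 40*h (a(h, z) = (4*(6 + 4))*h = (4*10)*h = 40*h)
(n(4)*a(-2, -1))*R = (3*(40*(-2)))*(-4/29) = (3*(-80))*(-4/29) = -240*(-4/29) = 960/29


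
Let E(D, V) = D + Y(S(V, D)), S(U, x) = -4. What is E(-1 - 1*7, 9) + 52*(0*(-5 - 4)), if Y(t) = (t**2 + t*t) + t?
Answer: 20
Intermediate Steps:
Y(t) = t + 2*t**2 (Y(t) = (t**2 + t**2) + t = 2*t**2 + t = t + 2*t**2)
E(D, V) = 28 + D (E(D, V) = D - 4*(1 + 2*(-4)) = D - 4*(1 - 8) = D - 4*(-7) = D + 28 = 28 + D)
E(-1 - 1*7, 9) + 52*(0*(-5 - 4)) = (28 + (-1 - 1*7)) + 52*(0*(-5 - 4)) = (28 + (-1 - 7)) + 52*(0*(-9)) = (28 - 8) + 52*0 = 20 + 0 = 20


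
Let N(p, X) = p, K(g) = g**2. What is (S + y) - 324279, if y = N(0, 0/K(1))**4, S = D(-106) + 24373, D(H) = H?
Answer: -300012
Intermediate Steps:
S = 24267 (S = -106 + 24373 = 24267)
y = 0 (y = 0**4 = 0)
(S + y) - 324279 = (24267 + 0) - 324279 = 24267 - 324279 = -300012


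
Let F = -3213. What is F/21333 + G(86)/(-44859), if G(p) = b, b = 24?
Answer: -16071551/106330783 ≈ -0.15115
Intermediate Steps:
G(p) = 24
F/21333 + G(86)/(-44859) = -3213/21333 + 24/(-44859) = -3213*1/21333 + 24*(-1/44859) = -1071/7111 - 8/14953 = -16071551/106330783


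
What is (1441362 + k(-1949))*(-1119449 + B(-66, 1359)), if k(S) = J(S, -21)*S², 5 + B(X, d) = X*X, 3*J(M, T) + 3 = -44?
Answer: 194261402110778/3 ≈ 6.4754e+13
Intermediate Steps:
J(M, T) = -47/3 (J(M, T) = -1 + (⅓)*(-44) = -1 - 44/3 = -47/3)
B(X, d) = -5 + X² (B(X, d) = -5 + X*X = -5 + X²)
k(S) = -47*S²/3
(1441362 + k(-1949))*(-1119449 + B(-66, 1359)) = (1441362 - 47/3*(-1949)²)*(-1119449 + (-5 + (-66)²)) = (1441362 - 47/3*3798601)*(-1119449 + (-5 + 4356)) = (1441362 - 178534247/3)*(-1119449 + 4351) = -174210161/3*(-1115098) = 194261402110778/3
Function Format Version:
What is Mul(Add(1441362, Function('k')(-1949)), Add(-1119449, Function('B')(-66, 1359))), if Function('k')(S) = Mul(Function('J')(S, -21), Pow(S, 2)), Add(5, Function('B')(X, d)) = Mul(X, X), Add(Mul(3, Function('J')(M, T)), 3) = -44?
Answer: Rational(194261402110778, 3) ≈ 6.4754e+13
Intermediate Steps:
Function('J')(M, T) = Rational(-47, 3) (Function('J')(M, T) = Add(-1, Mul(Rational(1, 3), -44)) = Add(-1, Rational(-44, 3)) = Rational(-47, 3))
Function('B')(X, d) = Add(-5, Pow(X, 2)) (Function('B')(X, d) = Add(-5, Mul(X, X)) = Add(-5, Pow(X, 2)))
Function('k')(S) = Mul(Rational(-47, 3), Pow(S, 2))
Mul(Add(1441362, Function('k')(-1949)), Add(-1119449, Function('B')(-66, 1359))) = Mul(Add(1441362, Mul(Rational(-47, 3), Pow(-1949, 2))), Add(-1119449, Add(-5, Pow(-66, 2)))) = Mul(Add(1441362, Mul(Rational(-47, 3), 3798601)), Add(-1119449, Add(-5, 4356))) = Mul(Add(1441362, Rational(-178534247, 3)), Add(-1119449, 4351)) = Mul(Rational(-174210161, 3), -1115098) = Rational(194261402110778, 3)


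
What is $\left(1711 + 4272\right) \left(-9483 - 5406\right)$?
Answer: $-89080887$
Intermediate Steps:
$\left(1711 + 4272\right) \left(-9483 - 5406\right) = 5983 \left(-14889\right) = -89080887$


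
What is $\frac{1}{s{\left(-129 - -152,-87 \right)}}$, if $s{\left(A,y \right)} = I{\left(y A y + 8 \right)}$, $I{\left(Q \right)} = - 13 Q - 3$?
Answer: $- \frac{1}{2263238} \approx -4.4184 \cdot 10^{-7}$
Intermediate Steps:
$I{\left(Q \right)} = -3 - 13 Q$
$s{\left(A,y \right)} = -107 - 13 A y^{2}$ ($s{\left(A,y \right)} = -3 - 13 \left(y A y + 8\right) = -3 - 13 \left(A y y + 8\right) = -3 - 13 \left(A y^{2} + 8\right) = -3 - 13 \left(8 + A y^{2}\right) = -3 - \left(104 + 13 A y^{2}\right) = -107 - 13 A y^{2}$)
$\frac{1}{s{\left(-129 - -152,-87 \right)}} = \frac{1}{-107 - 13 \left(-129 - -152\right) \left(-87\right)^{2}} = \frac{1}{-107 - 13 \left(-129 + 152\right) 7569} = \frac{1}{-107 - 299 \cdot 7569} = \frac{1}{-107 - 2263131} = \frac{1}{-2263238} = - \frac{1}{2263238}$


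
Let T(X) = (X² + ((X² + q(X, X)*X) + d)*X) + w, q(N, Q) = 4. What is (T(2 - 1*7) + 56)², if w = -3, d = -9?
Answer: 9604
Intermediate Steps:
T(X) = -3 + X² + X*(-9 + X² + 4*X) (T(X) = (X² + ((X² + 4*X) - 9)*X) - 3 = (X² + (-9 + X² + 4*X)*X) - 3 = (X² + X*(-9 + X² + 4*X)) - 3 = -3 + X² + X*(-9 + X² + 4*X))
(T(2 - 1*7) + 56)² = ((-3 + (2 - 1*7)³ - 9*(2 - 1*7) + 5*(2 - 1*7)²) + 56)² = ((-3 + (2 - 7)³ - 9*(2 - 7) + 5*(2 - 7)²) + 56)² = ((-3 + (-5)³ - 9*(-5) + 5*(-5)²) + 56)² = ((-3 - 125 + 45 + 5*25) + 56)² = ((-3 - 125 + 45 + 125) + 56)² = (42 + 56)² = 98² = 9604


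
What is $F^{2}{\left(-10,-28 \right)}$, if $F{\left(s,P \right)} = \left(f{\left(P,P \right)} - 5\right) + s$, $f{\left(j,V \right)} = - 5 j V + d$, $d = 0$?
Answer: $15484225$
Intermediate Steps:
$f{\left(j,V \right)} = - 5 V j$ ($f{\left(j,V \right)} = - 5 j V + 0 = - 5 V j + 0 = - 5 V j$)
$F{\left(s,P \right)} = -5 + s - 5 P^{2}$ ($F{\left(s,P \right)} = \left(- 5 P P - 5\right) + s = \left(- 5 P^{2} - 5\right) + s = \left(-5 - 5 P^{2}\right) + s = -5 + s - 5 P^{2}$)
$F^{2}{\left(-10,-28 \right)} = \left(-5 - 10 - 5 \left(-28\right)^{2}\right)^{2} = \left(-5 - 10 - 3920\right)^{2} = \left(-3935\right)^{2} = 15484225$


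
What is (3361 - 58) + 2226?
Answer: 5529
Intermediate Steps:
(3361 - 58) + 2226 = 3303 + 2226 = 5529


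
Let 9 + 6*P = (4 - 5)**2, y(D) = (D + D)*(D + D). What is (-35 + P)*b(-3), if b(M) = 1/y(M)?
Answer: -109/108 ≈ -1.0093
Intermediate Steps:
y(D) = 4*D**2 (y(D) = (2*D)*(2*D) = 4*D**2)
b(M) = 1/(4*M**2)
P = -4/3 (P = -3/2 + (4 - 5)**2/6 = -3/2 + (1/6)*(-1)**2 = -3/2 + (1/6)*1 = -3/2 + 1/6 = -4/3 ≈ -1.3333)
(-35 + P)*b(-3) = (-35 - 4/3)*((1/4)/(-3)**2) = -109/(12*9) = -109/3*1/36 = -109/108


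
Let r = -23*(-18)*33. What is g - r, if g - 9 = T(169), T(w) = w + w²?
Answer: 15077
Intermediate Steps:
g = 28739 (g = 9 + 169*(1 + 169) = 9 + 169*170 = 9 + 28730 = 28739)
r = 13662 (r = 414*33 = 13662)
g - r = 28739 - 1*13662 = 28739 - 13662 = 15077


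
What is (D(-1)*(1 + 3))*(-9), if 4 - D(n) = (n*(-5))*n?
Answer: -324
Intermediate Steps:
D(n) = 4 + 5*n² (D(n) = 4 - n*(-5)*n = 4 - (-5*n)*n = 4 - (-5)*n² = 4 + 5*n²)
(D(-1)*(1 + 3))*(-9) = ((4 + 5*(-1)²)*(1 + 3))*(-9) = ((4 + 5*1)*4)*(-9) = ((4 + 5)*4)*(-9) = (9*4)*(-9) = 36*(-9) = -324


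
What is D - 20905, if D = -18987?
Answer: -39892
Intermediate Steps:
D - 20905 = -18987 - 20905 = -39892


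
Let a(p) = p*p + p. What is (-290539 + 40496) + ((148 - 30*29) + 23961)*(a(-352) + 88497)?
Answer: 4927556668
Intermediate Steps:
a(p) = p + p**2 (a(p) = p**2 + p = p + p**2)
(-290539 + 40496) + ((148 - 30*29) + 23961)*(a(-352) + 88497) = (-290539 + 40496) + ((148 - 30*29) + 23961)*(-352*(1 - 352) + 88497) = -250043 + ((148 - 870) + 23961)*(-352*(-351) + 88497) = -250043 + (-722 + 23961)*(123552 + 88497) = -250043 + 23239*212049 = -250043 + 4927806711 = 4927556668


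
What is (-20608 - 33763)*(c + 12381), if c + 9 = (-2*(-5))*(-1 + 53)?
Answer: -700950932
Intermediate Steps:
c = 511 (c = -9 + (-2*(-5))*(-1 + 53) = -9 + 10*52 = -9 + 520 = 511)
(-20608 - 33763)*(c + 12381) = (-20608 - 33763)*(511 + 12381) = -54371*12892 = -700950932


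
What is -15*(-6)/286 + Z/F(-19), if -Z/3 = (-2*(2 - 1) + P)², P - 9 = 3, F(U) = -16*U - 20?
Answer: -7530/10153 ≈ -0.74165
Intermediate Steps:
F(U) = -20 - 16*U
P = 12 (P = 9 + 3 = 12)
Z = -300 (Z = -3*(-2*(2 - 1) + 12)² = -3*(-2*1 + 12)² = -3*(-2 + 12)² = -3*10² = -3*100 = -300)
-15*(-6)/286 + Z/F(-19) = -15*(-6)/286 - 300/(-20 - 16*(-19)) = 90*(1/286) - 300/(-20 + 304) = 45/143 - 300/284 = 45/143 - 300*1/284 = 45/143 - 75/71 = -7530/10153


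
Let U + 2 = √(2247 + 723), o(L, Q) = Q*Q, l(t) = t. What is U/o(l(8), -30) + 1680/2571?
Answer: 251143/385650 + √330/300 ≈ 0.71177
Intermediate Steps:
o(L, Q) = Q²
U = -2 + 3*√330 (U = -2 + √(2247 + 723) = -2 + √2970 = -2 + 3*√330 ≈ 52.498)
U/o(l(8), -30) + 1680/2571 = (-2 + 3*√330)/((-30)²) + 1680/2571 = (-2 + 3*√330)/900 + 1680*(1/2571) = (-2 + 3*√330)*(1/900) + 560/857 = (-1/450 + √330/300) + 560/857 = 251143/385650 + √330/300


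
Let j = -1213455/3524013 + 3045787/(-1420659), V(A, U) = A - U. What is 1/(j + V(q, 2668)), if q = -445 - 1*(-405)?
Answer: -185422992021/502586843828056 ≈ -0.00036894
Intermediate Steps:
q = -40 (q = -445 + 405 = -40)
j = -461381435188/185422992021 (j = -1213455*1/3524013 + 3045787*(-1/1420659) = -404485/1174671 - 3045787/1420659 = -461381435188/185422992021 ≈ -2.4883)
1/(j + V(q, 2668)) = 1/(-461381435188/185422992021 + (-40 - 1*2668)) = 1/(-461381435188/185422992021 + (-40 - 2668)) = 1/(-461381435188/185422992021 - 2708) = 1/(-502586843828056/185422992021) = -185422992021/502586843828056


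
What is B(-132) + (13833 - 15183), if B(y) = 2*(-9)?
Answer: -1368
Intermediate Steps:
B(y) = -18
B(-132) + (13833 - 15183) = -18 + (13833 - 15183) = -18 - 1350 = -1368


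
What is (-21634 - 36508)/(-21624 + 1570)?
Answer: 29071/10027 ≈ 2.8993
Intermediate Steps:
(-21634 - 36508)/(-21624 + 1570) = -58142/(-20054) = -58142*(-1/20054) = 29071/10027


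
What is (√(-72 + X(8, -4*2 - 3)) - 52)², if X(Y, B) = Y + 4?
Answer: 2644 - 208*I*√15 ≈ 2644.0 - 805.58*I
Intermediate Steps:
X(Y, B) = 4 + Y
(√(-72 + X(8, -4*2 - 3)) - 52)² = (√(-72 + (4 + 8)) - 52)² = (√(-72 + 12) - 52)² = (√(-60) - 52)² = (2*I*√15 - 52)² = (-52 + 2*I*√15)²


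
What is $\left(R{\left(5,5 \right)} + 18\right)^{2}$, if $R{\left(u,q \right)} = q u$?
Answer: $1849$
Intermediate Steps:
$\left(R{\left(5,5 \right)} + 18\right)^{2} = \left(5 \cdot 5 + 18\right)^{2} = \left(25 + 18\right)^{2} = 43^{2} = 1849$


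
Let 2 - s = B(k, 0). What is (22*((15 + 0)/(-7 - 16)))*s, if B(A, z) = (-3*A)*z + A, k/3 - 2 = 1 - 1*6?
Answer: -3630/23 ≈ -157.83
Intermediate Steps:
k = -9 (k = 6 + 3*(1 - 1*6) = 6 + 3*(1 - 6) = 6 + 3*(-5) = 6 - 15 = -9)
B(A, z) = A - 3*A*z (B(A, z) = -3*A*z + A = A - 3*A*z)
s = 11 (s = 2 - (-9)*(1 - 3*0) = 2 - (-9)*(1 + 0) = 2 - (-9) = 2 - 1*(-9) = 2 + 9 = 11)
(22*((15 + 0)/(-7 - 16)))*s = (22*((15 + 0)/(-7 - 16)))*11 = (22*(15/(-23)))*11 = (22*(15*(-1/23)))*11 = (22*(-15/23))*11 = -330/23*11 = -3630/23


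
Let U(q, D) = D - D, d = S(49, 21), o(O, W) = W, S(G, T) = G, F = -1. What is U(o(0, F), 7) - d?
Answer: -49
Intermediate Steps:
d = 49
U(q, D) = 0
U(o(0, F), 7) - d = 0 - 1*49 = 0 - 49 = -49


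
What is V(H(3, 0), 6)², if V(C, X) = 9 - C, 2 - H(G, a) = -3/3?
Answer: 36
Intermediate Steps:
H(G, a) = 3 (H(G, a) = 2 - (-3)/3 = 2 - 1*(-1) = 2 + 1 = 3)
V(H(3, 0), 6)² = (9 - 1*3)² = (9 - 3)² = 6² = 36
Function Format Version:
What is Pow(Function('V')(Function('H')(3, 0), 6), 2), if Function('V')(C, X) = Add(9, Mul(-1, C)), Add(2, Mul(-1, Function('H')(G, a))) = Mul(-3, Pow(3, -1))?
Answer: 36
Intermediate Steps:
Function('H')(G, a) = 3 (Function('H')(G, a) = Add(2, Mul(-1, Mul(-3, Pow(3, -1)))) = Add(2, Mul(-1, Mul(-3, Rational(1, 3)))) = Add(2, Mul(-1, -1)) = Add(2, 1) = 3)
Pow(Function('V')(Function('H')(3, 0), 6), 2) = Pow(Add(9, Mul(-1, 3)), 2) = Pow(Add(9, -3), 2) = Pow(6, 2) = 36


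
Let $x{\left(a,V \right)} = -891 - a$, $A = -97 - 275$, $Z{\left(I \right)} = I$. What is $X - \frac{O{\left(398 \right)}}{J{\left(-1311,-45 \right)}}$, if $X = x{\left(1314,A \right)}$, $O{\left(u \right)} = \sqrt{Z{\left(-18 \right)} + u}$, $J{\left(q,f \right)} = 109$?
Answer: $-2205 - \frac{2 \sqrt{95}}{109} \approx -2205.2$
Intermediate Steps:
$A = -372$
$O{\left(u \right)} = \sqrt{-18 + u}$
$X = -2205$ ($X = -891 - 1314 = -2205$)
$X - \frac{O{\left(398 \right)}}{J{\left(-1311,-45 \right)}} = -2205 - \frac{\sqrt{-18 + 398}}{109} = -2205 - \sqrt{380} \cdot \frac{1}{109} = -2205 - 2 \sqrt{95} \cdot \frac{1}{109} = -2205 - \frac{2 \sqrt{95}}{109}$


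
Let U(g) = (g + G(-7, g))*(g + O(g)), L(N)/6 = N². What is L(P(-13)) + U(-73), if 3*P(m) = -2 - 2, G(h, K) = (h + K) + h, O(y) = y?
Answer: 70112/3 ≈ 23371.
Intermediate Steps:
G(h, K) = K + 2*h (G(h, K) = (K + h) + h = K + 2*h)
P(m) = -4/3 (P(m) = (-2 - 2)/3 = (⅓)*(-4) = -4/3)
L(N) = 6*N²
U(g) = 2*g*(-14 + 2*g) (U(g) = (g + (g + 2*(-7)))*(g + g) = (g + (g - 14))*(2*g) = (g + (-14 + g))*(2*g) = (-14 + 2*g)*(2*g) = 2*g*(-14 + 2*g))
L(P(-13)) + U(-73) = 6*(-4/3)² + 4*(-73)*(-7 - 73) = 6*(16/9) + 4*(-73)*(-80) = 32/3 + 23360 = 70112/3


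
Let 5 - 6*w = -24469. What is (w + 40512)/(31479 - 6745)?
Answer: 44591/24734 ≈ 1.8028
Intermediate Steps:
w = 4079 (w = ⅚ - ⅙*(-24469) = ⅚ + 24469/6 = 4079)
(w + 40512)/(31479 - 6745) = (4079 + 40512)/(31479 - 6745) = 44591/24734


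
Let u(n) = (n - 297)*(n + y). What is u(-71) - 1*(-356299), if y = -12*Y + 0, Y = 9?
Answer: 422171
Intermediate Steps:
y = -108 (y = -12*9 + 0 = -108 + 0 = -108)
u(n) = (-297 + n)*(-108 + n) (u(n) = (n - 297)*(n - 108) = (-297 + n)*(-108 + n))
u(-71) - 1*(-356299) = (32076 + (-71)² - 405*(-71)) - 1*(-356299) = (32076 + 5041 + 28755) + 356299 = 65872 + 356299 = 422171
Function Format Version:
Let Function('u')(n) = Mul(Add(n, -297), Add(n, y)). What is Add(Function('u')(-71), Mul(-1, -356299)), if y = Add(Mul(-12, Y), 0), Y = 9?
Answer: 422171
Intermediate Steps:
y = -108 (y = Add(Mul(-12, 9), 0) = Add(-108, 0) = -108)
Function('u')(n) = Mul(Add(-297, n), Add(-108, n)) (Function('u')(n) = Mul(Add(n, -297), Add(n, -108)) = Mul(Add(-297, n), Add(-108, n)))
Add(Function('u')(-71), Mul(-1, -356299)) = Add(Add(32076, Pow(-71, 2), Mul(-405, -71)), Mul(-1, -356299)) = Add(Add(32076, 5041, 28755), 356299) = Add(65872, 356299) = 422171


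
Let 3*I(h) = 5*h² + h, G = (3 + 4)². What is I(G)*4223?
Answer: 16968014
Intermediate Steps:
G = 49 (G = 7² = 49)
I(h) = h/3 + 5*h²/3 (I(h) = (5*h² + h)/3 = (h + 5*h²)/3 = h/3 + 5*h²/3)
I(G)*4223 = ((⅓)*49*(1 + 5*49))*4223 = ((⅓)*49*(1 + 245))*4223 = ((⅓)*49*246)*4223 = 4018*4223 = 16968014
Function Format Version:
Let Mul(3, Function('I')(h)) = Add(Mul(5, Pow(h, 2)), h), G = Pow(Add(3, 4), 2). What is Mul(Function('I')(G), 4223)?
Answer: 16968014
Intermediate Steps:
G = 49 (G = Pow(7, 2) = 49)
Function('I')(h) = Add(Mul(Rational(1, 3), h), Mul(Rational(5, 3), Pow(h, 2))) (Function('I')(h) = Mul(Rational(1, 3), Add(Mul(5, Pow(h, 2)), h)) = Mul(Rational(1, 3), Add(h, Mul(5, Pow(h, 2)))) = Add(Mul(Rational(1, 3), h), Mul(Rational(5, 3), Pow(h, 2))))
Mul(Function('I')(G), 4223) = Mul(Mul(Rational(1, 3), 49, Add(1, Mul(5, 49))), 4223) = Mul(Mul(Rational(1, 3), 49, Add(1, 245)), 4223) = Mul(Mul(Rational(1, 3), 49, 246), 4223) = Mul(4018, 4223) = 16968014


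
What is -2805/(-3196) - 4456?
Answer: -837563/188 ≈ -4455.1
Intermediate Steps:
-2805/(-3196) - 4456 = -2805*(-1/3196) - 4456 = 165/188 - 4456 = -837563/188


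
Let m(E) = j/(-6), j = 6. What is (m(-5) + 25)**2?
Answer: 576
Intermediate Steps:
m(E) = -1 (m(E) = 6/(-6) = 6*(-1/6) = -1)
(m(-5) + 25)**2 = (-1 + 25)**2 = 24**2 = 576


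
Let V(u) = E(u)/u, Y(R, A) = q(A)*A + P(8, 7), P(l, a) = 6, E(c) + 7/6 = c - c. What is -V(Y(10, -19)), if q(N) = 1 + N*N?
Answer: -7/41232 ≈ -0.00016977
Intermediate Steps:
q(N) = 1 + N**2
E(c) = -7/6 (E(c) = -7/6 + (c - c) = -7/6 + 0 = -7/6)
Y(R, A) = 6 + A*(1 + A**2) (Y(R, A) = (1 + A**2)*A + 6 = A*(1 + A**2) + 6 = 6 + A*(1 + A**2))
V(u) = -7/(6*u)
-V(Y(10, -19)) = -(-7)/(6*(6 - 19 + (-19)**3)) = -(-7)/(6*(6 - 19 - 6859)) = -(-7)/(6*(-6872)) = -(-7)*(-1)/(6*6872) = -1*7/41232 = -7/41232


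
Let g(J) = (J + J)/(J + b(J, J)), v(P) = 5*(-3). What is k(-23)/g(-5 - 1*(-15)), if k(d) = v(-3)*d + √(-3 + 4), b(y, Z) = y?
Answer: 346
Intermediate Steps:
v(P) = -15
g(J) = 1 (g(J) = (J + J)/(J + J) = (2*J)/((2*J)) = (2*J)*(1/(2*J)) = 1)
k(d) = 1 - 15*d (k(d) = -15*d + √(-3 + 4) = -15*d + √1 = -15*d + 1 = 1 - 15*d)
k(-23)/g(-5 - 1*(-15)) = (1 - 15*(-23))/1 = (1 + 345)*1 = 346*1 = 346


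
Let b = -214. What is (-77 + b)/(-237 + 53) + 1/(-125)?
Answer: 36191/23000 ≈ 1.5735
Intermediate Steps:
(-77 + b)/(-237 + 53) + 1/(-125) = (-77 - 214)/(-237 + 53) + 1/(-125) = -291/(-184) - 1/125 = -291*(-1/184) - 1/125 = 291/184 - 1/125 = 36191/23000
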